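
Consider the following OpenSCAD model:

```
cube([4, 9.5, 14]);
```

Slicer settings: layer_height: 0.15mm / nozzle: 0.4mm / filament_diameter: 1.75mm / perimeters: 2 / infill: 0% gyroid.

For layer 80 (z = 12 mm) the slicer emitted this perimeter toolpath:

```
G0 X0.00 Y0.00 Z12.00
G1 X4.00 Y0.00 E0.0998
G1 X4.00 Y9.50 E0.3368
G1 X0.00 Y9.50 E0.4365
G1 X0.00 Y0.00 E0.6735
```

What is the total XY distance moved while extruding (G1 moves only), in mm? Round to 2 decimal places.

Sum the Euclidean lengths of each G1 segment: total = 27.00 mm.

27.00 mm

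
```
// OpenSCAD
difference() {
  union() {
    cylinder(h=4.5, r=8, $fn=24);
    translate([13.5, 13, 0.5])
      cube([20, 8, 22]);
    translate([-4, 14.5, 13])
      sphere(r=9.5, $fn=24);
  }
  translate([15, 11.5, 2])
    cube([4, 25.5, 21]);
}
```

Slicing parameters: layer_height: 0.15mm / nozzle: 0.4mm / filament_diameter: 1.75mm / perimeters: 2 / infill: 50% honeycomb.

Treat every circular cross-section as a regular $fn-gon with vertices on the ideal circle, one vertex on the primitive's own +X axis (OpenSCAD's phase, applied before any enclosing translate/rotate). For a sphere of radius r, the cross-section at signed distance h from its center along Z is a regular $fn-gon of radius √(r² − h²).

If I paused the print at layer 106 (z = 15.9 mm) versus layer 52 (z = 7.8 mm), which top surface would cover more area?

Layer 106 (z = 15.9): the cylinder is not intersected at this z (z outside [0, 4.5]); the cube at (13.5, 13) is present — its section is the full 20×8 rectangle (area 160.00 mm²); the sphere at (-4, 14.5): section is a regular 24-gon, circumradius = √(r²−h²) = √(9.5²−2.9²) = 9.047 (area = (24/2)·9.047²·sin(360°/24) = 254.18 mm²); Taking the union: the 2 present regions are separate (no shared area or edge), so areas and boundary lengths simply add and each stays a separate island — area = 414.18 mm²; the cube at (15, 11.5) (footprint 4×25.5) is included at this height (area 102.00 mm²); Subtracting the remaining from the first: starting from the result so far (414.18 mm²), the 4×25.5 cube at (15, 11.5) partially overlaps it — only the 32.00 mm² overlap (of its 102.00 mm²) is removed, clipping the outline — area = 382.18 mm². So its area = 382.18 mm². Layer 52 (z = 7.8): the cylinder is absent (z outside [0, 4.5]); the cube at (13.5, 13) is present — its section is the full 20×8 rectangle (area 160.00 mm²); the r=9.5 sphere at (-4, 14.5) contributes a regular 24-gon of circumradius √(9.5²−5.2²) = 7.950 (area = (24/2)·7.950²·sin(360°/24) = 196.32 mm²); Taking the union: the 2 present regions are separate (no shared area or edge), so areas and boundary lengths simply add and each stays a separate island — area = 356.32 mm²; the cube at (15, 11.5) is present — its section is the full 4×25.5 rectangle (area 102.00 mm²); Subtracting the remaining from the first: starting from the result so far (356.32 mm²), the 4×25.5 cube at (15, 11.5) partially overlaps it — only the 32.00 mm² overlap (of its 102.00 mm²) is removed, clipping the outline — area = 324.32 mm². So its area = 324.32 mm². Layer 106 is larger (382.18 vs 324.32 mm²).

layer 106 (z = 15.9 mm)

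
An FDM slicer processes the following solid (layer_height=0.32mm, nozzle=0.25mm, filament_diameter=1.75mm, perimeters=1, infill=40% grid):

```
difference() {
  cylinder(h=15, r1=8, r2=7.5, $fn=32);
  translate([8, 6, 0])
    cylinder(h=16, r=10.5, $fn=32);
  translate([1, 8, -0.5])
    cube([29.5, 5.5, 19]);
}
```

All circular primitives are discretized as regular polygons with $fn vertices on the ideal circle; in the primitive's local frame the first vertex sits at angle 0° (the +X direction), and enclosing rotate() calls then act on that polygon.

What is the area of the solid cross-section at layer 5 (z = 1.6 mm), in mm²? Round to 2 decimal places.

At z = 1.6 mm: the cone: at t=0.107 of its height the radius interpolates to r₁+(r₂−r₁)t = 7.947, giving a regular 32-gon of that circumradius (area = (32/2)·7.947²·sin(360°/32) = 197.12 mm²); the r=10.5 cylinder at (8, 6) contributes a regular 32-gon of circumradius 10.5 (area = (32/2)·10.500²·sin(360°/32) = 344.14 mm²); the cube at (1, 8) (footprint 29.5×5.5) is included at this height (area 162.25 mm²); Subtracting the remaining from the first: starting from the cone (197.12 mm²), the r=10.5 cylinder at (8, 6) partially overlaps it — only the 89.39 mm² overlap (of its 344.14 mm²) is removed, clipping the outline; the 29.5×5.5 cube at (1, 8) misses the remaining region (no effect) — area = 107.73 mm². Overall, the cross-section is a single solid region. Net area = 107.73 mm².

107.73 mm²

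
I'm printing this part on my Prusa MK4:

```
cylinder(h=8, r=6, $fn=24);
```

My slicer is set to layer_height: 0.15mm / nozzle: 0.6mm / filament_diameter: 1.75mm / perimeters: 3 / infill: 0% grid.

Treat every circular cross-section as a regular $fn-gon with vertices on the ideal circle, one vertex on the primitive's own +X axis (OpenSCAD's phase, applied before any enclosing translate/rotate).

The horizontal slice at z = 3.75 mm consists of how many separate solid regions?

1

At z = 3.75 mm: the cylinder: section is a regular 24-gon, circumradius r=6. The result has 1 disconnected region.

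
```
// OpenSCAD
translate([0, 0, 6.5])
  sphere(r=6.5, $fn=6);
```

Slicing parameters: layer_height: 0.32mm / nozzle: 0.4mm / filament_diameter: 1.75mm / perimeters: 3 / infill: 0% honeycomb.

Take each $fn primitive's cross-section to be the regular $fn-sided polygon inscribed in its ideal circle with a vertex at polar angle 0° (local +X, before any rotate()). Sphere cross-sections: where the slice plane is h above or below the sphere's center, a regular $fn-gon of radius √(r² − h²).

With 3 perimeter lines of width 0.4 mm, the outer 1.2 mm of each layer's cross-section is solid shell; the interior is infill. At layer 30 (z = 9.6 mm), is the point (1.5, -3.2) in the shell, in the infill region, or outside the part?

infill

At z = 9.6 mm: the r=6.5 sphere slices to a regular 6-gon of circumradius 5.713 (√(r²−h²) with h=3.1 from center). Overall, the cross-section is a single solid region. The nearest boundary edge runs (-2.86, -4.95)→(2.86, -4.95); distance from the point to it = 1.75 mm. The point is inside the cross-section and 1.75 mm from the nearest boundary — more than the 1.2 mm shell width (3 × 0.4), so it's in the infill interior.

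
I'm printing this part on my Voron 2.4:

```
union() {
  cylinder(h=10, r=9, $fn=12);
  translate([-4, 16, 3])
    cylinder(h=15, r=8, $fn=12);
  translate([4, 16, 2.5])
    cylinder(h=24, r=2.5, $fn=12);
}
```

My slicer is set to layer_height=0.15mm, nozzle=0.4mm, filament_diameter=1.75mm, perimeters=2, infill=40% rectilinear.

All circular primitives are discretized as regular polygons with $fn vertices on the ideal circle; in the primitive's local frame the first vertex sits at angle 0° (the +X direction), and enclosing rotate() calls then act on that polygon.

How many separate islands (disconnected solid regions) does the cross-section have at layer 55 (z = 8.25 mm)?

2

At z = 8.25 mm: the cylinder: section is a regular 12-gon, circumradius r=9; the r=8 cylinder at (-4, 16) gives a regular 12-gon of circumradius 8 (constant along its height); the r=2.5 cylinder at (4, 16) gives a regular 12-gon of circumradius 2.5 (constant along its height); Combining (union): the regions partially overlap (shared area 7.81 mm²), so overlapping operands fuse into one piece — 2 connected regions. Overall, the cross-section has 2 separate islands. Island count = 2.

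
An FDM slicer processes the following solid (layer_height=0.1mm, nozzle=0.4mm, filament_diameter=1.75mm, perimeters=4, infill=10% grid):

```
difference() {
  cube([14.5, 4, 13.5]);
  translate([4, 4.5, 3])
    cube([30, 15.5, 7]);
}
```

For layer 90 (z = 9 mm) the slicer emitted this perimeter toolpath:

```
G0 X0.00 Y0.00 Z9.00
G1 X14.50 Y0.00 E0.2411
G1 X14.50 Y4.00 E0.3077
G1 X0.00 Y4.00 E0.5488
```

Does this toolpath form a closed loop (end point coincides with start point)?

Start point (G0): (0.00, 0.00). End point (last G1): the path does not return to the start — open.

no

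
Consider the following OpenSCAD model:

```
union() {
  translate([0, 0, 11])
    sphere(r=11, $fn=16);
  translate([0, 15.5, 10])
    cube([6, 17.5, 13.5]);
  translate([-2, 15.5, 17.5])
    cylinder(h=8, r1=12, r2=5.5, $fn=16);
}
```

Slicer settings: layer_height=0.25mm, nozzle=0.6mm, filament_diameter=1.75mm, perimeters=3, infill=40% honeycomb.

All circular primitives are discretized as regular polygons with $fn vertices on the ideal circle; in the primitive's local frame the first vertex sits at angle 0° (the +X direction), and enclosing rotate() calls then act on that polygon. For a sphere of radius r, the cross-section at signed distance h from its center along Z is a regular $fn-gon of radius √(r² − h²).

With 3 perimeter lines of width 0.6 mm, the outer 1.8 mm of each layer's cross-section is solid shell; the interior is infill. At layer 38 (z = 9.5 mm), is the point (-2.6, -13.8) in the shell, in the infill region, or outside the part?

At z = 9.5 mm: the r=11 sphere slices to a regular 16-gon of circumradius 10.897 (√(r²−h²) with h=1.5 from center); the cube at (0, 15.5) does not reach this height (z outside [10, 23.5]); the cone at (-2, 15.5) is not intersected at this z (z outside [17.5, 25.5]); Combining (union): only the r=11 sphere is present, so the union is just that shape — 1 connected region. Overall, the cross-section is a single solid region. The nearest boundary edge runs (-4.17, -10.07)→(-0.00, -10.90); distance from the point to it = 3.35 mm. The point is not inside any of the regions above, so it lies outside the cross-section (3.35 mm from the nearest boundary).

outside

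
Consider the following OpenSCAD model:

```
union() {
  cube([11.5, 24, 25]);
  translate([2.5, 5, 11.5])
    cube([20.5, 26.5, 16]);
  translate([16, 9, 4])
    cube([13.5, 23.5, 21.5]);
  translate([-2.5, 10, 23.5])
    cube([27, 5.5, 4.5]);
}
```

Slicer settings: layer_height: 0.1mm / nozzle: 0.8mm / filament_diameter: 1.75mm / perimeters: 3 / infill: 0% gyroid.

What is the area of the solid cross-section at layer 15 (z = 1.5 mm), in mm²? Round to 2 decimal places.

At z = 1.5 mm: the 11.5×24 cube contributes its full rectangle (area 276.00 mm²); the cube at (2.5, 5) does not reach this height (z outside [11.5, 27.5]); the cube at (16, 9) does not reach this height (z outside [4, 25.5]); the cube at (-2.5, 10) does not reach this height (z outside [23.5, 28]); Combining (union): only the 11.5×24 cube is present, so the union is just that shape — area = 276.00 mm². Overall, the cross-section is a single solid region. Net area = 276.00 mm².

276.00 mm²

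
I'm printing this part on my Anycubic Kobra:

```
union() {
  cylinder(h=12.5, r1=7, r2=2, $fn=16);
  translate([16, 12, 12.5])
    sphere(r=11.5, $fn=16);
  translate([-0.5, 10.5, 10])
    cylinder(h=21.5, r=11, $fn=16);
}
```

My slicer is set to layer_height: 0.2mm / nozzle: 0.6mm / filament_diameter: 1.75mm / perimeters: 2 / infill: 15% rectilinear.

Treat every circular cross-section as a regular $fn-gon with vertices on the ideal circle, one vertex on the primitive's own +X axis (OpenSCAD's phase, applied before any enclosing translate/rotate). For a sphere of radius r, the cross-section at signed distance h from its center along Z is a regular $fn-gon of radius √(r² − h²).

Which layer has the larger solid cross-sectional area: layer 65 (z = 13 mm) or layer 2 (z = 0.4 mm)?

Layer 65 (z = 13): the cone is not intersected at this z (z outside [0, 12.5]); the r=11.5 sphere at (16, 12) slices to a regular 16-gon of circumradius 11.489 (√(r²−h²) with h=0.5 from center) (area = (16/2)·11.489²·sin(360°/16) = 404.11 mm²); the cylinder at (-0.5, 10.5): section is a regular 16-gon, circumradius r=11 (area = (16/2)·11.000²·sin(360°/16) = 370.44 mm²); Taking the union: the regions partially overlap — summed areas 774.55 mm² minus the doubly-counted overlap 57.05 mm² gives 717.51 mm² — area = 717.51 mm². So its area = 717.51 mm². Layer 2 (z = 0.4): the cone: at t=0.032 of its height the radius interpolates to r₁+(r₂−r₁)t = 6.840, giving a regular 16-gon of that circumradius (area = (16/2)·6.840²·sin(360°/16) = 143.23 mm²); the sphere at (16, 12) does not reach this height (|z−center|=12.100 > r=11.5); the cylinder at (-0.5, 10.5) does not reach this height (z outside [10, 31.5]); Combining (union): only the cone is present, so the union is just that shape — area = 143.23 mm². So its area = 143.23 mm². Layer 65 is larger (717.51 vs 143.23 mm²).

layer 65 (z = 13 mm)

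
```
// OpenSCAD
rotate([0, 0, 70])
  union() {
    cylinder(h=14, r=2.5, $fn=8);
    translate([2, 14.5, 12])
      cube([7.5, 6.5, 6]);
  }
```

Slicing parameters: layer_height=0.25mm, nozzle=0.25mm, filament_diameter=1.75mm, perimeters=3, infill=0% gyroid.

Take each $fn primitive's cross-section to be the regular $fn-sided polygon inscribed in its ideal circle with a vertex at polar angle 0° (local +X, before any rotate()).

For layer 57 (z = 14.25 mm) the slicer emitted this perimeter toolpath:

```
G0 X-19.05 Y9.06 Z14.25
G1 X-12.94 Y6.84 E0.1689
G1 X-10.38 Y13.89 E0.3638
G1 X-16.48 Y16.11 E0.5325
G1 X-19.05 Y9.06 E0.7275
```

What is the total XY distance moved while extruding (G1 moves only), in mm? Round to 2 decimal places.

28.00 mm

Sum the Euclidean lengths of each G1 segment: total = 28.00 mm.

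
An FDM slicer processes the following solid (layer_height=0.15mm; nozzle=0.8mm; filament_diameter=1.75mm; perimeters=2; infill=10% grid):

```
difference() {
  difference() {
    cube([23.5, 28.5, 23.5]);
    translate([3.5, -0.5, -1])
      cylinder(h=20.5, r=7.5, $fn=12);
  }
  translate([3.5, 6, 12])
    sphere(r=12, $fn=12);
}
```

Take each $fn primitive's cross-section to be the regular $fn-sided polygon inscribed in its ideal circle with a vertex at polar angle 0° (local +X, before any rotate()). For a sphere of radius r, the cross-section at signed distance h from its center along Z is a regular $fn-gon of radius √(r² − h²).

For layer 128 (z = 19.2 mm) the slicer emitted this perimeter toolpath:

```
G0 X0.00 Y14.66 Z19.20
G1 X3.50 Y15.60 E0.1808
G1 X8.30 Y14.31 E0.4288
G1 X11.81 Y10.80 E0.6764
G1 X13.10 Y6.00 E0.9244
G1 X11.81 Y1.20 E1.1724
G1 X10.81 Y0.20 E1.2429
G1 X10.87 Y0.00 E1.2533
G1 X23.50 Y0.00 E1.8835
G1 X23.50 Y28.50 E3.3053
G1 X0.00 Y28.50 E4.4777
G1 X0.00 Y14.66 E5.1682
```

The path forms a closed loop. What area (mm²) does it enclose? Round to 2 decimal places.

495.44 mm²

Apply the shoelace formula to the sequence of (X, Y) vertices; enclosed area = 495.44 mm².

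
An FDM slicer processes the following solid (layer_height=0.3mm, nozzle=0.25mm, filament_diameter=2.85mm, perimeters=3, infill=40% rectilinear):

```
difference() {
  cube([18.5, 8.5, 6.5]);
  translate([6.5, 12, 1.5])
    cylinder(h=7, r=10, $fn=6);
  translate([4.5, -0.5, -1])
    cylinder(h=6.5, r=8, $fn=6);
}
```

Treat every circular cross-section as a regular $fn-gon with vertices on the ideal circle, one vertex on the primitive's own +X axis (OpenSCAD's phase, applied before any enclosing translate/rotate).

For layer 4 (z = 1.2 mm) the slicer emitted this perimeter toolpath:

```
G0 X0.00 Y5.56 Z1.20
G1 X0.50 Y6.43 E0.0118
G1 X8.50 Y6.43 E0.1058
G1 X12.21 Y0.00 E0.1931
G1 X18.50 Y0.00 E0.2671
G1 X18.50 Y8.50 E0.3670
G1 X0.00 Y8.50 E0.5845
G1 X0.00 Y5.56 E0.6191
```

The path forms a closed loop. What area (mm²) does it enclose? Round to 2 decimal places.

Apply the shoelace formula to the sequence of (X, Y) vertices; enclosed area = 90.88 mm².

90.88 mm²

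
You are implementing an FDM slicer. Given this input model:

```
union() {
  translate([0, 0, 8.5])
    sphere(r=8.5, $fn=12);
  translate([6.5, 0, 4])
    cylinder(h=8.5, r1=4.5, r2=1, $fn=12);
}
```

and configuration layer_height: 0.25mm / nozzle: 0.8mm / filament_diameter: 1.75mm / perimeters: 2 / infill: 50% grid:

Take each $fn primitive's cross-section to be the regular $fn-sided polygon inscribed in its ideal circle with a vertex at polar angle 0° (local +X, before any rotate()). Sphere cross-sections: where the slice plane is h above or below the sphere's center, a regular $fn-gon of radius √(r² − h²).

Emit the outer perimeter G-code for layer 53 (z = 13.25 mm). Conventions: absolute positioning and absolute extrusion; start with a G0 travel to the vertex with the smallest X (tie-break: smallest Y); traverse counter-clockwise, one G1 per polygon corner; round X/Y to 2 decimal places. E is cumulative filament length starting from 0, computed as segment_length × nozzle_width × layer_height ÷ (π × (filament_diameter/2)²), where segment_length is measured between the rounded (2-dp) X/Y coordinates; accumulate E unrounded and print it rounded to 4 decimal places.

At z = 13.25 mm: the r=8.5 sphere contributes a regular 12-gon of circumradius √(8.5²−4.75²) = 7.049; the cone at (6.5, 0) does not reach this height (z outside [4, 12.5]); Taking the union: only the r=8.5 sphere is present, so the union is just that shape — 1 connected region. The outline is a single polygon with 12 vertices. Extrusion per mm of travel: 0.8 × 0.25 / (π × 0.875²) = 0.083150. Accumulating E over each segment gives final E = 3.6388.

G0 X-7.05 Y0.00 Z13.25
G1 X-6.10 Y-3.52 E0.3032
G1 X-3.52 Y-6.10 E0.6065
G1 X0.00 Y-7.05 E0.9097
G1 X3.52 Y-6.10 E1.2129
G1 X6.10 Y-3.52 E1.5163
G1 X7.05 Y0.00 E1.8194
G1 X6.10 Y3.52 E2.1226
G1 X3.52 Y6.10 E2.4260
G1 X0.00 Y7.05 E2.7291
G1 X-3.52 Y6.10 E3.0323
G1 X-6.10 Y3.52 E3.3357
G1 X-7.05 Y0.00 E3.6388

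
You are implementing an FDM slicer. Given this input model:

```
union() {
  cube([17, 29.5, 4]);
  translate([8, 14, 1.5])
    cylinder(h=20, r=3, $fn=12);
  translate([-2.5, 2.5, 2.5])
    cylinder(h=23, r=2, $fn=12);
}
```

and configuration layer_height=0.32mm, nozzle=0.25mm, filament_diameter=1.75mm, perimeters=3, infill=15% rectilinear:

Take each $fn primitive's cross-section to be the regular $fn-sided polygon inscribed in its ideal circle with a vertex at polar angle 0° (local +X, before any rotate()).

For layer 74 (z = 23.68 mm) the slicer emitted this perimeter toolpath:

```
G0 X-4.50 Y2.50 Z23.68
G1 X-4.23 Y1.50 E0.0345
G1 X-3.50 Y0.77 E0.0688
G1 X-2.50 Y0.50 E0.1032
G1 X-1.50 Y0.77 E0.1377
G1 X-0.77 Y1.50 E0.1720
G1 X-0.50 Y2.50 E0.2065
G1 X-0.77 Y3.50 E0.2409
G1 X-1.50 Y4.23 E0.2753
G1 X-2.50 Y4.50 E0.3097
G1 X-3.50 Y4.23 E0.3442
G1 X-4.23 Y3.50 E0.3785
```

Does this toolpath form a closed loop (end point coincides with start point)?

no

Start point (G0): (-4.50, 2.50). End point (last G1): the path does not return to the start — open.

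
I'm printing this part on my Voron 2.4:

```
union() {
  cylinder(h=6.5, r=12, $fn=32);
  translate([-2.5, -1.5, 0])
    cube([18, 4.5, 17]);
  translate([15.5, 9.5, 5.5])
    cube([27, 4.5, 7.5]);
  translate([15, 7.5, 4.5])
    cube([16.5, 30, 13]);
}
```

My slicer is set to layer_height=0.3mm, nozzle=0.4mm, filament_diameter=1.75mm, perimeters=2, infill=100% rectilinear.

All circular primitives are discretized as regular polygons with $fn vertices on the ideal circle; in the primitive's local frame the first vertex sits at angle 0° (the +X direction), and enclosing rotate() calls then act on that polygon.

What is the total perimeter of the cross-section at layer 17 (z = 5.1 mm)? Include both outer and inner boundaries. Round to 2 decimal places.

At z = 5.1 mm: the r=12 cylinder gives a regular 32-gon of circumradius 12 (constant along its height) (perimeter = 2·32·12.000·sin(180°/32) = 75.28 mm); the 18×4.5 cube at (-2.5, -1.5) contributes its full rectangle (perimeter 45.00 mm); the cube at (15.5, 9.5) does not reach this height (z outside [5.5, 13]); the 16.5×30 cube at (15, 7.5) contributes its full rectangle (perimeter 93.00 mm); Combining (union): the regions partially overlap (shared area 64.65 mm²), so the edge portions inside another operand are dropped and the merged outline is re-measured after clipping — boundary = 175.81 mm. Overall, the cross-section has 2 separate islands. Total boundary length (outer) = 175.81 mm.

175.81 mm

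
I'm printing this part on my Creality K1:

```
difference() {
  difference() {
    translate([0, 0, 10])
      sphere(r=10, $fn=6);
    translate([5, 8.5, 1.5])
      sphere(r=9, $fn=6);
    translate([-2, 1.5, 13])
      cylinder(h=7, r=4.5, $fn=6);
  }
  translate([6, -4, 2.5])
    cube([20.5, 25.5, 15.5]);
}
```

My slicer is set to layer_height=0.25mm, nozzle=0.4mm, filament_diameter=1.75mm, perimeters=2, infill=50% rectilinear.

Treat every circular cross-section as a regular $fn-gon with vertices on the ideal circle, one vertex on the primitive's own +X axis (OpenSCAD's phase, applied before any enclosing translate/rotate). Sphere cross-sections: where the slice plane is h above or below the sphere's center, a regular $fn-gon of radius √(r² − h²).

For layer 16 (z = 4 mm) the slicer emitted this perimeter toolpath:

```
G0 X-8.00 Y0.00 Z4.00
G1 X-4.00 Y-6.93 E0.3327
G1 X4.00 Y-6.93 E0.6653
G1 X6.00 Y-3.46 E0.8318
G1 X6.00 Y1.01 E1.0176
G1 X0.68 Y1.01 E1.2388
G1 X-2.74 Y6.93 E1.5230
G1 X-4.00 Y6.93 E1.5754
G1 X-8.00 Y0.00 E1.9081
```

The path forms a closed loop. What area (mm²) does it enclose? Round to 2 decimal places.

Apply the shoelace formula to the sequence of (X, Y) vertices; enclosed area = 121.23 mm².

121.23 mm²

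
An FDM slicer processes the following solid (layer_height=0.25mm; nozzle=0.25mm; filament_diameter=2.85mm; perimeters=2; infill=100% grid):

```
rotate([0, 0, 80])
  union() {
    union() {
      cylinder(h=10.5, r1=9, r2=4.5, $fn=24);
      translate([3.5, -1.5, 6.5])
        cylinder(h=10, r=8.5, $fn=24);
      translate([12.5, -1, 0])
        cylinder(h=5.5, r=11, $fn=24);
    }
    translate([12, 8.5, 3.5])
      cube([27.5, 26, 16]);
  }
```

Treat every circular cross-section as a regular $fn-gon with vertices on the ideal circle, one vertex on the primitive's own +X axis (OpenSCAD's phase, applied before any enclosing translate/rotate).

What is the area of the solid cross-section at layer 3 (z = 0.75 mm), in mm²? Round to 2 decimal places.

537.23 mm²

At z = 0.75 mm: the cone contributes a regular 24-gon of circumradius 8.679 (interpolated between r1=9 and r2=4.5 at t=0.071) (area = (24/2)·8.679²·sin(360°/24) = 233.92 mm²); the cylinder at (3.5, -1.5) does not reach this height (z outside [6.5, 16.5]); the cylinder at (12.5, -1): section is a regular 24-gon, circumradius r=11 (area = (24/2)·11.000²·sin(360°/24) = 375.81 mm²); Taking the union: the regions partially overlap — summed areas 609.73 mm² minus the doubly-counted overlap 72.50 mm² gives 537.23 mm² — area = 537.23 mm²; the cube at (12, 8.5) is absent (z outside [3.5, 19.5]); Taking the union: only the result so far is present, so the union is just that shape — area = 537.23 mm²; (rotated 80° about Z; rotation is an isometry so areas/perimeters/island counts are preserved). Overall, the cross-section is a single solid region. Net area = 537.23 mm².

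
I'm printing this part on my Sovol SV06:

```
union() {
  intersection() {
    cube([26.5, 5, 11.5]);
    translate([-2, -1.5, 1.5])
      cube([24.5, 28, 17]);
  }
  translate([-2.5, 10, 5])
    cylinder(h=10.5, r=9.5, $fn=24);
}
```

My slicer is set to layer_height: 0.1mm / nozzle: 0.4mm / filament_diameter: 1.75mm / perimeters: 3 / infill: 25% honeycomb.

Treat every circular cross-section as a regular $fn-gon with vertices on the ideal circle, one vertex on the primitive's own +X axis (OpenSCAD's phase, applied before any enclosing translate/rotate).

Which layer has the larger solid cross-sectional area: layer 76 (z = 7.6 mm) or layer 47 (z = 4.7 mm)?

Layer 76 (z = 7.6): the 26.5×5 cube contributes its full rectangle (area 132.50 mm²); the 24.5×28 cube at (-2, -1.5) contributes its full rectangle (area 686.00 mm²); Keeping only the common overlap: the 24.5×28 cube at (-2, -1.5) partially overlaps the 26.5×5 cube; clipping to the common part keeps 112.50 mm² — area = 112.50 mm²; the r=9.5 cylinder at (-2.5, 10) contributes a regular 24-gon of circumradius 9.5 (area = (24/2)·9.500²·sin(360°/24) = 280.30 mm²); Taking the union: the regions partially overlap — summed areas 392.80 mm² minus the doubly-counted overlap 14.31 mm² gives 378.50 mm² — area = 378.50 mm². So its area = 378.50 mm². Layer 47 (z = 4.7): the cube is present — its section is the full 26.5×5 rectangle (area 132.50 mm²); the 24.5×28 cube at (-2, -1.5) contributes its full rectangle (area 686.00 mm²); After intersecting: the 24.5×28 cube at (-2, -1.5) partially overlaps the 26.5×5 cube; clipping to the common part keeps 112.50 mm² — area = 112.50 mm²; the cylinder at (-2.5, 10) is not intersected at this z (z outside [5, 15.5]); Taking the union: only that combined region is present, so the union is just that shape — area = 112.50 mm². So its area = 112.50 mm². Layer 76 is larger (378.50 vs 112.50 mm²).

layer 76 (z = 7.6 mm)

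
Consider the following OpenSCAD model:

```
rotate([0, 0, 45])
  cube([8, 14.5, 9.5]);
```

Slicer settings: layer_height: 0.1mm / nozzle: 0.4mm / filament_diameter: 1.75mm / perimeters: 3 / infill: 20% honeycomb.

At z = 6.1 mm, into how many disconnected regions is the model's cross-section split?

1

At z = 6.1 mm: the cube (footprint 8×14.5) is included at this height; (whole slice rotated 45° about Z — lengths, areas and connectivity unchanged). The result has 1 disconnected region.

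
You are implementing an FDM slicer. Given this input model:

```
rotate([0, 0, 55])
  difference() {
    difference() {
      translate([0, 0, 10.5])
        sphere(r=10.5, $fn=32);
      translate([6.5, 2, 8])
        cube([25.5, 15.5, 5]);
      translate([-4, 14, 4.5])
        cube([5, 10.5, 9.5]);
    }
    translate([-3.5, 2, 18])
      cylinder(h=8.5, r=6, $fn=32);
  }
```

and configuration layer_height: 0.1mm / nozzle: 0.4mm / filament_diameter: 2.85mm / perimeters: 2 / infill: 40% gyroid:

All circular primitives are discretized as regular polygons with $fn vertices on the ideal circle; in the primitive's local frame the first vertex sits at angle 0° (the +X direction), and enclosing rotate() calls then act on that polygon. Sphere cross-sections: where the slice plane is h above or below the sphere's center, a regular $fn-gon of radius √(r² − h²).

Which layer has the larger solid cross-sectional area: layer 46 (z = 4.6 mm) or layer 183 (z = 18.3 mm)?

Layer 46 (z = 4.6): the r=10.5 sphere contributes a regular 32-gon of circumradius √(10.5²−5.9²) = 8.686 (area = (32/2)·8.686²·sin(360°/32) = 235.48 mm²); the cube at (6.5, 2) is not intersected at this z (z outside [8, 13]); the cube at (-4, 14) (footprint 5×10.5) is included at this height (area 52.50 mm²); Taking the first minus the rest: starting from the r=10.5 sphere (235.48 mm²), the 5×10.5 cube at (-4, 14) misses the remaining region (no effect) — area = 235.48 mm²; the cylinder at (-3.5, 2) does not reach this height (z outside [18, 26.5]); Taking the first minus the rest: none of the subtracted shapes is present at this height, so that combined region is unchanged — area = 235.48 mm²; (rotated 55° about Z; rotation is an isometry so areas/perimeters/island counts are preserved). So its area = 235.48 mm². Layer 183 (z = 18.3): the sphere: section is a regular 32-gon, circumradius = √(r²−h²) = √(10.5²−7.8²) = 7.029 (area = (32/2)·7.029²·sin(360°/32) = 154.23 mm²); the cube at (6.5, 2) is absent (z outside [8, 13]); the cube at (-4, 14) does not reach this height (z outside [4.5, 14]); Subtracting the remaining from the first: none of the subtracted shapes is present at this height, so the r=10.5 sphere is unchanged — area = 154.23 mm²; the r=6 cylinder at (-3.5, 2) gives a regular 32-gon of circumradius 6 (constant along its height) (area = (32/2)·6.000²·sin(360°/32) = 112.37 mm²); Subtracting the remaining from the first: starting from that combined region (154.23 mm²), the r=6 cylinder at (-3.5, 2) partially overlaps it — only the 80.01 mm² overlap (of its 112.37 mm²) is removed, clipping the outline — area = 74.22 mm²; (rotated 55° about Z; rotation is an isometry so areas/perimeters/island counts are preserved). So its area = 74.22 mm². Layer 46 is larger (235.48 vs 74.22 mm²).

layer 46 (z = 4.6 mm)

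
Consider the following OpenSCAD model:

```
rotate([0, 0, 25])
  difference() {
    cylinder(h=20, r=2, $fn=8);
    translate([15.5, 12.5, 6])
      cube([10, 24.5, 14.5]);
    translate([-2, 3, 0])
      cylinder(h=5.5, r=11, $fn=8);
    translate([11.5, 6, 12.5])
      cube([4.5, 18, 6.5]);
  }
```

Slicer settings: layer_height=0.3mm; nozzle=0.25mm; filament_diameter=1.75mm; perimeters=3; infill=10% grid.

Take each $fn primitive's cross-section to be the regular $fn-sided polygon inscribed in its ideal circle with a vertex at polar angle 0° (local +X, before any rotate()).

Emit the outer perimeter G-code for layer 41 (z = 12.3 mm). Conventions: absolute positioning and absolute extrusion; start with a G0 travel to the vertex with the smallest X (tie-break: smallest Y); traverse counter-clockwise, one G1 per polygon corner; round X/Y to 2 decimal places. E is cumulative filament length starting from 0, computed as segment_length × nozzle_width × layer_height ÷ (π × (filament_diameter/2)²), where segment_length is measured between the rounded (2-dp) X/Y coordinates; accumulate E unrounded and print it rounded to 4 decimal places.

G0 X-1.88 Y0.68 Z12.30
G1 X-1.81 Y-0.85 E0.0478
G1 X-0.68 Y-1.88 E0.0954
G1 X0.85 Y-1.81 E0.1432
G1 X1.88 Y-0.68 E0.1909
G1 X1.81 Y0.85 E0.2386
G1 X0.68 Y1.88 E0.2863
G1 X-0.85 Y1.81 E0.3341
G1 X-1.88 Y0.68 E0.3817

At z = 12.3 mm: the r=2 cylinder contributes a regular 8-gon of circumradius 2; the 10×24.5 cube at (15.5, 12.5) contributes its full rectangle; the cylinder at (-2, 3) does not reach this height (z outside [0, 5.5]); the cube at (11.5, 6) is absent (z outside [12.5, 19]); Taking the first minus the rest: starting from the r=2 cylinder, the 10×24.5 cube at (15.5, 12.5) misses the remaining region (no effect) — 1 connected region; (whole slice rotated 25° about Z — lengths, areas and connectivity unchanged). The outline is a single polygon with 8 vertices. Extrusion per mm of travel: 0.25 × 0.3 / (π × 0.875²) = 0.031181. Accumulating E over each segment gives final E = 0.3817.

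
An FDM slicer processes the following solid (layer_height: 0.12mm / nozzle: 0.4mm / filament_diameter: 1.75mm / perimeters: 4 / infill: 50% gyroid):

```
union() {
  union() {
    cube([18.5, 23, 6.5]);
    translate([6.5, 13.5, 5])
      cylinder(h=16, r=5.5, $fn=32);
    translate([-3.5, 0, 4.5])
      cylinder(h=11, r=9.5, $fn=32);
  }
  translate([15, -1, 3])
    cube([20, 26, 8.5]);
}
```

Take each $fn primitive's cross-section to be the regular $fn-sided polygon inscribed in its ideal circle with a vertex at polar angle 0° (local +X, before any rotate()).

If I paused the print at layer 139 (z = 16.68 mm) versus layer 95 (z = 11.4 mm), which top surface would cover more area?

layer 95 (z = 11.4 mm)

Layer 139 (z = 16.68): the cube does not reach this height (z outside [0, 6.5]); the r=5.5 cylinder at (6.5, 13.5) gives a regular 32-gon of circumradius 5.5 (constant along its height) (area = (32/2)·5.500²·sin(360°/32) = 94.42 mm²); the cylinder at (-3.5, 0) is not intersected at this z (z outside [4.5, 15.5]); Merging all regions: only the r=5.5 cylinder at (6.5, 13.5) is present, so the union is just that shape — area = 94.42 mm²; the cube at (15, -1) is absent (z outside [3, 11.5]); Merging all regions: only the result so far is present, so the union is just that shape — area = 94.42 mm². So its area = 94.42 mm². Layer 95 (z = 11.4): the cube is absent (z outside [0, 6.5]); the r=5.5 cylinder at (6.5, 13.5) contributes a regular 32-gon of circumradius 5.5 (area = (32/2)·5.500²·sin(360°/32) = 94.42 mm²); the r=9.5 cylinder at (-3.5, 0) gives a regular 32-gon of circumradius 9.5 (constant along its height) (area = (32/2)·9.500²·sin(360°/32) = 281.71 mm²); Combining (union): the 2 present regions are separate (no shared area or edge), so areas and boundary lengths simply add and each stays a separate island — area = 376.13 mm²; the 20×26 cube at (15, -1) contributes its full rectangle (area 520.00 mm²); Merging all regions: the 2 present regions are separate (no shared area or edge), so areas and boundary lengths simply add and each stays a separate island — area = 896.13 mm². So its area = 896.13 mm². Layer 95 is larger (896.13 vs 94.42 mm²).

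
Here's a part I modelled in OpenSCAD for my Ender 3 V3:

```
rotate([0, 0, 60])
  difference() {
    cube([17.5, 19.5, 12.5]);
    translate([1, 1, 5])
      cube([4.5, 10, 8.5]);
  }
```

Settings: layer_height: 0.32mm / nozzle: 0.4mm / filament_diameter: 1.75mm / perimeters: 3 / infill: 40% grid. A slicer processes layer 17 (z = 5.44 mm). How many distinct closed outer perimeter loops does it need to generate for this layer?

1

At z = 5.44 mm: the cube is present — its section is the full 17.5×19.5 rectangle; the 4.5×10 cube at (1, 1) contributes its full rectangle; After the difference (first − rest): starting from the 17.5×19.5 cube, the 4.5×10 cube at (1, 1) lies wholly inside it (removes its full 45.00 mm² and its 29.00 mm outline becomes a hole wall) — 1 connected region with 1 hole; (whole slice rotated 60° about Z — lengths, areas and connectivity unchanged). The result has 1 disconnected region.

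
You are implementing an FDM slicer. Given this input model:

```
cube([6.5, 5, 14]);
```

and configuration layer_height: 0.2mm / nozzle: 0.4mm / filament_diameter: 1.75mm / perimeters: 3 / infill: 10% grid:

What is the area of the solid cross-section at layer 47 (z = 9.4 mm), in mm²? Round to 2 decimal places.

At z = 9.4 mm: the cube (footprint 6.5×5) is included at this height (area 32.50 mm²). Overall, the cross-section is a single solid region. Net area = 32.50 mm².

32.50 mm²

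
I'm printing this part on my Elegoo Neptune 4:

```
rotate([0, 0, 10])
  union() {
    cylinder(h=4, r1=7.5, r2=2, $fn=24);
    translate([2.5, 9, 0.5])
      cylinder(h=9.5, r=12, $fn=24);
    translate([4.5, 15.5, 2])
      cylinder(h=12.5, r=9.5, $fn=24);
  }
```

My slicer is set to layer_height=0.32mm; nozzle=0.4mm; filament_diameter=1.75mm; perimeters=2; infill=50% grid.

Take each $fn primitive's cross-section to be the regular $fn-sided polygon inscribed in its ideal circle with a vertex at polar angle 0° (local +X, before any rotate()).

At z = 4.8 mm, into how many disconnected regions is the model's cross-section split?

At z = 4.8 mm: the cone does not reach this height (z outside [0, 4]); the r=12 cylinder at (2.5, 9) gives a regular 24-gon of circumradius 12 (constant along its height); the r=9.5 cylinder at (4.5, 15.5) contributes a regular 24-gon of circumradius 9.5; Taking the union: the regions partially overlap (shared area 210.59 mm²), so overlapping operands fuse into one piece — 1 connected region; (whole slice rotated 10° about Z — lengths, areas and connectivity unchanged). The result has 1 disconnected region.

1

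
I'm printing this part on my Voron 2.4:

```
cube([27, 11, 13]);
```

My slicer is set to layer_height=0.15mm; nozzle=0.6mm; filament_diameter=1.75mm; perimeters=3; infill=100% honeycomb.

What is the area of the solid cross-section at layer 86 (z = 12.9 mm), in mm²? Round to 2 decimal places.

At z = 12.9 mm: the cube (footprint 27×11) is included at this height (area 297.00 mm²). Overall, the cross-section is a single solid region. Net area = 297.00 mm².

297.00 mm²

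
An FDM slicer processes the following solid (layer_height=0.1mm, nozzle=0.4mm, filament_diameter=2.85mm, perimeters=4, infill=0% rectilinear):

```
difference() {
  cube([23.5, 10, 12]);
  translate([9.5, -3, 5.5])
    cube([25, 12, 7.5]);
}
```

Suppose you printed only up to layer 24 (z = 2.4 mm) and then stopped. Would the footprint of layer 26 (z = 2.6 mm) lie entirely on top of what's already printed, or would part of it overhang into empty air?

entirely on top

Compare the two slices. At z = 2.4: the cube is present — its section is the full 23.5×10 rectangle (area 235.00 mm²); the cube at (9.5, -3) is not intersected at this z (z outside [5.5, 13]); Taking the first minus the rest: none of the subtracted shapes is present at this height, so the 23.5×10 cube is unchanged — area = 235.00 mm². At z = 2.6: the cube is present — its section is the full 23.5×10 rectangle (area 235.00 mm²); the cube at (9.5, -3) is not intersected at this z (z outside [5.5, 13]); After the difference (first − rest): none of the subtracted shapes is present at this height, so the 23.5×10 cube is unchanged — area = 235.00 mm². Checking containment: the cross-section at z = 2.6 is a subset of the cross-section at z = 2.4.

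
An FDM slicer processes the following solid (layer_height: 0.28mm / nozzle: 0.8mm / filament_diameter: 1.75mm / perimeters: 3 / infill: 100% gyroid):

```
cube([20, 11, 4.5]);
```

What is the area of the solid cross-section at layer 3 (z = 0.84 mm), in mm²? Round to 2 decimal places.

220.00 mm²

At z = 0.84 mm: the cube (footprint 20×11) is included at this height (area 220.00 mm²). Overall, the cross-section is a single solid region. Net area = 220.00 mm².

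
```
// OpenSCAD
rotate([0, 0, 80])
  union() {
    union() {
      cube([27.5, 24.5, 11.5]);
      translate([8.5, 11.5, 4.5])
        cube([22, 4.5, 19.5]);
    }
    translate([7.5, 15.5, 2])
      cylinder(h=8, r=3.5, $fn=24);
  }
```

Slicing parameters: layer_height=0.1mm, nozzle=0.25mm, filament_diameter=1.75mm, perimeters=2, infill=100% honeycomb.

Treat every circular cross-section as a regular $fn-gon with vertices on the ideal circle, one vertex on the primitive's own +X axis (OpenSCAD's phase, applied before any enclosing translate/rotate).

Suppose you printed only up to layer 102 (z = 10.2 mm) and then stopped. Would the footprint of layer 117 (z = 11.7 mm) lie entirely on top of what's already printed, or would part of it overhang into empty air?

Compare the two slices. At z = 10.2: the cube (footprint 27.5×24.5) is included at this height (area 673.75 mm²); the 22×4.5 cube at (8.5, 11.5) contributes its full rectangle (area 99.00 mm²); Combining (union): the regions partially overlap — summed areas 772.75 mm² minus the doubly-counted overlap 85.50 mm² gives 687.25 mm² — area = 687.25 mm²; the cylinder at (7.5, 15.5) does not reach this height (z outside [2, 10]); Merging all regions: only that combined region is present, so the union is just that shape — area = 687.25 mm²; (whole slice rotated 80° about Z — lengths, areas and connectivity unchanged). At z = 11.7: the cube is absent (z outside [0, 11.5]); the cube at (8.5, 11.5) is present — its section is the full 22×4.5 rectangle (area 99.00 mm²); Combining (union): only the 22×4.5 cube at (8.5, 11.5) is present, so the union is just that shape — area = 99.00 mm²; the cylinder at (7.5, 15.5) is absent (z outside [2, 10]); Combining (union): only that combined region is present, so the union is just that shape — area = 99.00 mm²; (whole slice rotated 80° about Z — lengths, areas and connectivity unchanged). Checking containment: the cross-section at z = 11.7 is a subset of the cross-section at z = 10.2.

entirely on top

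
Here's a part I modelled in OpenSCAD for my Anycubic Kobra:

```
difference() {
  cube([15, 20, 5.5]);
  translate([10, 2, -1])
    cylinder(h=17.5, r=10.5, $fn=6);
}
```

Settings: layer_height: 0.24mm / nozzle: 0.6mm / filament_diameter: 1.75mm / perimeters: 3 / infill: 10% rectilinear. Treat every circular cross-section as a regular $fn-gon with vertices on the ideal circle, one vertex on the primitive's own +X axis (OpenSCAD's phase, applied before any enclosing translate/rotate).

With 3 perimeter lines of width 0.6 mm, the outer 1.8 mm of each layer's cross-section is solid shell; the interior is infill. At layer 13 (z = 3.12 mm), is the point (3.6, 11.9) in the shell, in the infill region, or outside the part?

At z = 3.12 mm: the cube (footprint 15×20) is included at this height; the cylinder at (10, 2): section is a regular 6-gon, circumradius r=10.5; Subtracting the remaining from the first: starting from the 15×20 cube, the r=10.5 cylinder at (10, 2) partially overlaps it — only the 146.49 mm² overlap (of its 286.44 mm²) is removed, clipping the outline — 2 connected regions. Overall, the cross-section has 2 separate islands. The nearest boundary edge runs (4.75, 11.09)→(0.00, 2.87); distance from the point to it = 1.40 mm. (Shell/infill is judged within the island containing the point — the largest one.) The point is inside the cross-section, 1.40 mm from the nearest boundary — within the 1.8 mm shell band (3 × 0.6).

shell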